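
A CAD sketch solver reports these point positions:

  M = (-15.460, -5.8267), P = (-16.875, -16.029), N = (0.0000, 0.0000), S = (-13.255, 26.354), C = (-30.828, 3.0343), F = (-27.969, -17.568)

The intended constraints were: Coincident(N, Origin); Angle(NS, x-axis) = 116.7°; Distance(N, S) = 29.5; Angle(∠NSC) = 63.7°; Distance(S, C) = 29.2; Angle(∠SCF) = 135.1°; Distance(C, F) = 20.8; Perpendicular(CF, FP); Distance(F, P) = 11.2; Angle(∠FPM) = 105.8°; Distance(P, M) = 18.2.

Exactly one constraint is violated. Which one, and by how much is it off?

Distance(P, M) = 18.2 — off by 7.90.

N = (0.00, 0.00) ✓; NS at 116.7° ✓; |NS| = 29.50 ✓; ∠NSC = 63.70° ✓; |SC| = 29.20 ✓; ∠SCF = 135.1° ✓; |CF| = 20.80 ✓; ∠(CF, FP) = 90.00° ✓; |FP| = 11.20 ✓; ∠FPM = 105.8° ✓; |PM| = 10.30 ✗.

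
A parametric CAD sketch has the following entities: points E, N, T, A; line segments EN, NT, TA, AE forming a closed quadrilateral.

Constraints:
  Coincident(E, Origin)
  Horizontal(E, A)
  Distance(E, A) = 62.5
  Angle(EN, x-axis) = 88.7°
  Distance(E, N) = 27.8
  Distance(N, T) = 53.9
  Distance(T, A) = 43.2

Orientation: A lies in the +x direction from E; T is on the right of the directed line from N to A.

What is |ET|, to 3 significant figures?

32.0

E is at the origin; E and A share the same y with |EA| = 62.5 and A in +x, so A = (62.5, 0). EN runs at 88.7° with |EN| = 27.8, so N = (0.631, 27.8). T is determined by |NT| = 53.9 and |TA| = 43.2 together: it lies at the intersection of circle(N, 53.9) and circle(A, 43.2). With |NA| = 67.8, the foot of the radical line on NA is 41.6 from N and the perpendicular offset is √(53.9² − 41.6²) = 34.3. Taking the right-of-NA solution: T = (24.5, -20.5).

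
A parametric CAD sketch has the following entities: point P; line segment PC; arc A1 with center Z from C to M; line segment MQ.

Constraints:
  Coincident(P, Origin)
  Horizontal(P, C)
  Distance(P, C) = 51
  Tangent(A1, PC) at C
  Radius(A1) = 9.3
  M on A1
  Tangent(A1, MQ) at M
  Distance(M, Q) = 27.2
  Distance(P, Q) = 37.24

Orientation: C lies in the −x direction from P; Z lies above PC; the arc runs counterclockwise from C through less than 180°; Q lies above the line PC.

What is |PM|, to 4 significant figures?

43.73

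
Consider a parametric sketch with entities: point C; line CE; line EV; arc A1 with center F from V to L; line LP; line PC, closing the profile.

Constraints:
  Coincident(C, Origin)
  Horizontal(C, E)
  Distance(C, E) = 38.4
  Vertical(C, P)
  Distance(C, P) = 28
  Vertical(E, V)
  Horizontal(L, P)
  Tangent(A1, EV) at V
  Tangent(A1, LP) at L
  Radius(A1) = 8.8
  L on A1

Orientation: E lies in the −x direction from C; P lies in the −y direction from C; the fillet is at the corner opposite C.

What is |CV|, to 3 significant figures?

42.9

C is at the origin; C and E share the same y with |CE| = 38.4 and E on the −x side, so E = (-38.4, 0.00). C and P share the same x with |CP| = 28.0 and P on the −y side, so P = (0.00, -28.0). The virtual corner opposite C is at (-38.4, -28.0). A1 meets EV tangentially, so FV is at right angles to EV and since A1 is tangent to LP there, FL ⟂ LP, with radius 8.8, so the center F sits 8.8 in from both sides at F = (-29.6, -19.2). That places the tangent points at V = (-38.4, -19.2) on EV and L = (-29.6, -28.0) on LP. Then |CV| = |V − C| = 42.9.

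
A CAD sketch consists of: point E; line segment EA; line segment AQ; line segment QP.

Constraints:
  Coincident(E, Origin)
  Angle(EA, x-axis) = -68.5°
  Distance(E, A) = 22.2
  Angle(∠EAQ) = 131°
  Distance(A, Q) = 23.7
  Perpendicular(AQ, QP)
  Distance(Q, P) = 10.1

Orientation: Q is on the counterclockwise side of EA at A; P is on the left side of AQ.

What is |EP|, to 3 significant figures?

38.8

E is at the origin; EA runs at -68.5° with length 22.2, so A = 22.2·(cos -68.5°, sin -68.5°) = (8.14, -20.7). ∠EAQ = 131.0°, so AQ runs at -68.5° + (180° − 131.0°) = -19.5° from the x-axis; with |AQ| = 23.7, Q = A + 23.7·(cos -19.5°, sin -19.5°) = (30.5, -28.6). AQ is perpendicular to QP; with |QP| = 10.1 on the left of AQ, P = Q + 10.1·(0.334, 0.943) = (33.8, -19.0). Then |EP| = |P − E| = 38.8.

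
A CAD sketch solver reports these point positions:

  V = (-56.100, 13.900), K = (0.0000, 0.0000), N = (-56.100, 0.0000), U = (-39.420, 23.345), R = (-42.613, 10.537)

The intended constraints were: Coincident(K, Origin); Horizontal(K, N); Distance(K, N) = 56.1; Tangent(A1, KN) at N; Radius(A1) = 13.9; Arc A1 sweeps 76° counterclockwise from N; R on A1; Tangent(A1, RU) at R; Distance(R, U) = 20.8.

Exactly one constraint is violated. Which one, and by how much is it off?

Distance(R, U) = 20.8 — off by 7.60.

K = (0.00, 0.00) ✓; K.y = 0.00, N.y = 0.00 ✓; |KN| = 56.10 ✓; ∠(VN, NK) = 90.00° ✓; |VN| = 13.90 ✓; bearing(V→R) − bearing(V→N) = 76.00° ✓; |VR| = 13.90 ✓; ∠(VR, RU) = 90.00° ✓; |RU| = 13.20 ✗.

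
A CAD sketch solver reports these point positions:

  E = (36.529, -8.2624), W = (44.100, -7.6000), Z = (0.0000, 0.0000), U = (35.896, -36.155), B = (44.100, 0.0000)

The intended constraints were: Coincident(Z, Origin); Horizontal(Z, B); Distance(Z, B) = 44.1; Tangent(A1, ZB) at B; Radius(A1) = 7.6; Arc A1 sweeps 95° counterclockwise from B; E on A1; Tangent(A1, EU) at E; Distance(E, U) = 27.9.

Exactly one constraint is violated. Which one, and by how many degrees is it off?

Tangent(A1, EU) at E — off by 6.30°.

Z = (0.00, 0.00) ✓; Z.y = 0.00, B.y = 0.00 ✓; |ZB| = 44.10 ✓; ∠(WB, BZ) = 90.00° ✓; |WB| = 7.600 ✓; bearing(W→E) − bearing(W→B) = 95.00° ✓; |WE| = 7.600 ✓; ∠(WE, EU) = 96.30° ✗; |EU| = 27.90 ✓.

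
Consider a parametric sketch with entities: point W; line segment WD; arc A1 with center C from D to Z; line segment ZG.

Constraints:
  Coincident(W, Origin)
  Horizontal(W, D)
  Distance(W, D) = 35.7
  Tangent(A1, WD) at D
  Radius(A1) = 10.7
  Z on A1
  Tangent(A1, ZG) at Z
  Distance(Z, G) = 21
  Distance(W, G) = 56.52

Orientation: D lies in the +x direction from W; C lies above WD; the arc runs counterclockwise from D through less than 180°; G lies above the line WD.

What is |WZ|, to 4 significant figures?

47.54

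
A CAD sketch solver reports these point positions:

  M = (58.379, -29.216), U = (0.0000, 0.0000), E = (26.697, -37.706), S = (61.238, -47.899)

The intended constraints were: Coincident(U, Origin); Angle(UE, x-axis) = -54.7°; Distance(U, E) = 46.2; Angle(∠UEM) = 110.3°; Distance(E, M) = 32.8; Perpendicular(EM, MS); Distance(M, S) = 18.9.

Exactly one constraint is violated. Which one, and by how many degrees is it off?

Perpendicular(EM, MS) — off by 6.30°.

U = (0.00, 0.00) ✓; UE at -54.70° ✓; |UE| = 46.20 ✓; ∠UEM = 110.3° ✓; |EM| = 32.80 ✓; ∠(EM, MS) = 96.30° ✗; |MS| = 18.90 ✓.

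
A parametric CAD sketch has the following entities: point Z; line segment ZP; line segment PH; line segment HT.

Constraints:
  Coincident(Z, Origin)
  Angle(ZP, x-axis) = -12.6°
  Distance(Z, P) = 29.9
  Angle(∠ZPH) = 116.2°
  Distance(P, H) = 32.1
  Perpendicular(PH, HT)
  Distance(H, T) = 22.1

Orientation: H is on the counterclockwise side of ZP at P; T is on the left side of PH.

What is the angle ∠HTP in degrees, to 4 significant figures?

55.45°

Z is at the origin; ZP runs at -12.6° with length 29.9, so P = 29.9·(cos -12.6°, sin -12.6°) = (29.18, -6.522). ∠ZPH = 116.2°, so PH runs at -12.6° + (180° − 116.2°) = 51.20° from the x-axis; with |PH| = 32.1, H = P + 32.1·(cos 51.20°, sin 51.20°) = (49.29, 18.49). The perpendicularity gives HT at right angles to PH; with |HT| = 22.1 on the left of PH, T = H + 22.1·(-0.7793, 0.6266) = (32.07, 32.34). Then cos ∠HTP = TH·TP / (|TH||TP|), giving 55.45°.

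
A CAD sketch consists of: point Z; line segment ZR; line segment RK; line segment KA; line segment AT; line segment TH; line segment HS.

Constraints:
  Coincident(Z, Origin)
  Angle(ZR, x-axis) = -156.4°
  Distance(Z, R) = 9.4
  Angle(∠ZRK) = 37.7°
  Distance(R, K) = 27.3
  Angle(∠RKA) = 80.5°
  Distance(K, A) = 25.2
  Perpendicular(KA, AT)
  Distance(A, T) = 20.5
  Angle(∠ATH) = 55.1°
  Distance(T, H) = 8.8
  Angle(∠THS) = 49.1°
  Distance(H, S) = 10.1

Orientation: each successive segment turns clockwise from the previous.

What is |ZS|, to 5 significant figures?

19.657

Z is at the origin; ZR runs at -156.4° with length 9.4, so R = (-8.6138, -3.7633). ∠ZRK = 37.7° gives RK at 61.300° from the x-axis; with |RK| = 27.3, K = (4.4963, 20.183). ∠RKA = 80.5° gives KA at -38.200° from the x-axis; with |KA| = 25.2, A = (24.300, 4.5989). KA is perpendicular to AT, so AT runs at -128.20°; with |AT| = 20.5, T = (11.623, -11.511). ∠ATH = 55.1° gives TH at 106.90° from the x-axis; with |TH| = 8.8, H = (9.0643, -3.0912). ∠THS = 49.1° gives HS at -24.000° from the x-axis; with |HS| = 10.1, S = (18.291, -7.1992). Then |ZS| = |S − Z| = 19.657.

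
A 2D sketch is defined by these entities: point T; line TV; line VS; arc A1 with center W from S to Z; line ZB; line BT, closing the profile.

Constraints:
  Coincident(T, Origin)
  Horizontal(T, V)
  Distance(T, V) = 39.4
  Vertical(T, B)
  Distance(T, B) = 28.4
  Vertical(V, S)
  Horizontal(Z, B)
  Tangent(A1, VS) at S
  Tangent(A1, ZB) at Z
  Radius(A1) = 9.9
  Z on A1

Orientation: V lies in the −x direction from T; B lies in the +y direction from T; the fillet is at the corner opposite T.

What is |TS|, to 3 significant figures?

43.5

The virtual corner opposite T is at (-39.4, 28.4). Tangency of A1 to VS means the radius WS is perpendicular to VS and tangency of A1 to ZB means the radius WZ is perpendicular to ZB, with radius 9.9, so the center W sits 9.9 in from both sides at W = (-29.5, 18.5). That places the tangent points at S = (-39.4, 18.5) on VS and Z = (-29.5, 28.4) on ZB. Then |TS| = |S − T| = 43.5.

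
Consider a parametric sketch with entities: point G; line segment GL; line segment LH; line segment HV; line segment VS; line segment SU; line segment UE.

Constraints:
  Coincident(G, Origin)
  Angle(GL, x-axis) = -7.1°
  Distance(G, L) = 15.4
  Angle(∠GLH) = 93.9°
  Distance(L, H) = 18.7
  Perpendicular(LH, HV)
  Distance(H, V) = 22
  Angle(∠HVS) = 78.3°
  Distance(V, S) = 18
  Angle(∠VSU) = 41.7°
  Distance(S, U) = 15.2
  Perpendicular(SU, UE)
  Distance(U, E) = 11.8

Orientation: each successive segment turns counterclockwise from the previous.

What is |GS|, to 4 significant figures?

3.662

G is at the origin; GL runs at -7.1° with length 15.4, so L = (15.28, -1.903). ∠GLH = 93.9° gives LH at 79.00° from the x-axis; with |LH| = 18.7, H = (18.85, 16.45). The perpendicularity gives HV at right angles to LH, so HV runs at 169.0°; with |HV| = 22.0, V = (-2.746, 20.65). ∠HVS = 78.3° gives VS at -89.30° from the x-axis; with |VS| = 18.0, S = (-2.526, 2.652). Then |GS| = |S − G| = 3.662.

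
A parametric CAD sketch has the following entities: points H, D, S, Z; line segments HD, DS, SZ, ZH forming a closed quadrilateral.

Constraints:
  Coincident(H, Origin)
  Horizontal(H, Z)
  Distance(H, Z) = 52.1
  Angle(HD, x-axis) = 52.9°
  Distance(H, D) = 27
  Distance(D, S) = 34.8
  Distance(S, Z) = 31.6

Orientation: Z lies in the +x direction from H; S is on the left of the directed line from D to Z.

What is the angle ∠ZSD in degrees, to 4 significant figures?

77.84°

Checks: |DS| = 34.80 ✓; |SZ| = 31.60 ✓.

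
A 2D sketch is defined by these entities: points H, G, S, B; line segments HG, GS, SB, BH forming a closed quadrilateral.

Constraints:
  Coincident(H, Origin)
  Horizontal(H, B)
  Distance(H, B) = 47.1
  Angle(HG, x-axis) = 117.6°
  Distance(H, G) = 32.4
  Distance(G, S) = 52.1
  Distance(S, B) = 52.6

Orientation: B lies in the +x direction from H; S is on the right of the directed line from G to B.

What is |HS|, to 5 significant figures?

21.468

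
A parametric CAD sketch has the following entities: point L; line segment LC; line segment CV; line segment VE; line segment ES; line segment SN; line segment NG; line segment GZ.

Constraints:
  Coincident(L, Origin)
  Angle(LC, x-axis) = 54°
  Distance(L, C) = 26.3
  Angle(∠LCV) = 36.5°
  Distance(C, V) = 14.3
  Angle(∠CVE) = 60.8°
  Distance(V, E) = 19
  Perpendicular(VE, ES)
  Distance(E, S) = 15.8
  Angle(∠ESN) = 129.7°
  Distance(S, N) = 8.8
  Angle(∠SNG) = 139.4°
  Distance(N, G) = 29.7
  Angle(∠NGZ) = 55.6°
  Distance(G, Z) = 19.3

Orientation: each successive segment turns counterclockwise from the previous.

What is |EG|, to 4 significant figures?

42.06

L is at the origin; LC runs at 54.0° with length 26.3, so C = (15.46, 21.28). ∠LCV = 36.5° gives CV at -162.5° from the x-axis; with |CV| = 14.3, V = (1.821, 16.98). ∠CVE = 60.8° gives VE at -43.30° from the x-axis; with |VE| = 19.0, E = (15.65, 3.947). VE ⟂ ES, so ES runs at 46.70°; with |ES| = 15.8, S = (26.48, 15.45). ∠ESN = 129.7° gives SN at 97.00° from the x-axis; with |SN| = 8.8, N = (25.41, 24.18). ∠SNG = 139.4° gives NG at 137.6° from the x-axis; with |NG| = 29.7, G = (3.480, 44.21). Then |EG| = |G − E| = 42.06.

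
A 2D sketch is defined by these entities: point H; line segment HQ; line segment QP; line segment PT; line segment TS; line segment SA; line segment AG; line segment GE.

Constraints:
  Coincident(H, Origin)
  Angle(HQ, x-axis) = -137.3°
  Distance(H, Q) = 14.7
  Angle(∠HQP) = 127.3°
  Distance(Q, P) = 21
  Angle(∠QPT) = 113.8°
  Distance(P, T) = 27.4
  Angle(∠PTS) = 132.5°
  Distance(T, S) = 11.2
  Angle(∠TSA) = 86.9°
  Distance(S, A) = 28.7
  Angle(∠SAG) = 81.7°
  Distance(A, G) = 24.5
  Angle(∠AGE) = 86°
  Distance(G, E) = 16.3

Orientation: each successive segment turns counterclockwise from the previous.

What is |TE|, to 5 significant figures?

12.901

H is at the origin; HQ runs at -137.3° with length 14.7, so Q = (-10.803, -9.9689). ∠HQP = 127.3° gives QP at -84.600° from the x-axis; with |QP| = 21.0, P = (-8.8270, -30.876). ∠QPT = 113.8° gives PT at -18.400° from the x-axis; with |PT| = 27.4, T = (17.172, -39.525). ∠PTS = 132.5° gives TS at 29.100° from the x-axis; with |TS| = 11.2, S = (26.958, -34.078). ∠TSA = 86.9° gives SA at 122.20° from the x-axis; with |SA| = 28.7, A = (11.665, -9.7918). ∠SAG = 81.7° gives AG at -139.50° from the x-axis; with |AG| = 24.5, G = (-6.9650, -25.703). ∠AGE = 86.0° gives GE at -45.500° from the x-axis; with |GE| = 16.3, E = (4.4598, -37.329). Then |TE| = |E − T| = 12.901.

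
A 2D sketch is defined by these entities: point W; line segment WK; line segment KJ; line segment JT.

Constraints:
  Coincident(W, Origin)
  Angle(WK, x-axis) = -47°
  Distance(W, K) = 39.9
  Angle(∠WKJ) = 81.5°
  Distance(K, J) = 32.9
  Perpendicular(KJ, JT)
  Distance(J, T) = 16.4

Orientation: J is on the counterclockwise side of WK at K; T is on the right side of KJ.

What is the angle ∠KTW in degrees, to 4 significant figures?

37.71°

W is at the origin; WK runs at -47.0° with length 39.9, so K = 39.9·(cos -47.0°, sin -47.0°) = (27.21, -29.18). ∠WKJ = 81.5°, so KJ runs at -47.0° + (180° − 81.5°) = 51.50° from the x-axis; with |KJ| = 32.9, J = K + 32.9·(cos 51.50°, sin 51.50°) = (47.69, -3.433). The perpendicularity gives JT at right angles to KJ; with |JT| = 16.4 on the right of KJ, T = J + 16.4·(0.7826, -0.6225) = (60.53, -13.64). Then cos ∠KTW = TK·TW / (|TK||TW|), giving 37.71°.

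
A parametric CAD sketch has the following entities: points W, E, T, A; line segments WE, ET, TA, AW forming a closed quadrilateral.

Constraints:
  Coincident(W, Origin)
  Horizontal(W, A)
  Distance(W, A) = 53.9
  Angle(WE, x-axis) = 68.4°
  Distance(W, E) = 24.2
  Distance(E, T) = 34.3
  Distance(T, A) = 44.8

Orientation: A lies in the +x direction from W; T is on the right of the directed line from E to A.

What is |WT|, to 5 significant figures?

15.874

Checks: |ET| = 34.30 ✓; |TA| = 44.80 ✓.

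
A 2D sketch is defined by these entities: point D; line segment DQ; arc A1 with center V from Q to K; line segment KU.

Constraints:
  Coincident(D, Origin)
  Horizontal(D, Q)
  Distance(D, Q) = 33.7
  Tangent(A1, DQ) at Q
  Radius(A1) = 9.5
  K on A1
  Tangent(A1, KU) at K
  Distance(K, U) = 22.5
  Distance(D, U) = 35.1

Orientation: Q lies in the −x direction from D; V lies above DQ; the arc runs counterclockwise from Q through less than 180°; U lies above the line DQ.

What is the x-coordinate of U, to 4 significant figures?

-19.37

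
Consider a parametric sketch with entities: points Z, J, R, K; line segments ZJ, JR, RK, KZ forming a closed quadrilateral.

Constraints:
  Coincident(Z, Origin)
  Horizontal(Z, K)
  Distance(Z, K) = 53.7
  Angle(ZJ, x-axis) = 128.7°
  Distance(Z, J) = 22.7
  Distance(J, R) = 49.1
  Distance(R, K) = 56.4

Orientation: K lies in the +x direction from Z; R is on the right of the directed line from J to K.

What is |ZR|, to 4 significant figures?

28.04

Checks: |JR| = 49.10 ✓; |RK| = 56.40 ✓.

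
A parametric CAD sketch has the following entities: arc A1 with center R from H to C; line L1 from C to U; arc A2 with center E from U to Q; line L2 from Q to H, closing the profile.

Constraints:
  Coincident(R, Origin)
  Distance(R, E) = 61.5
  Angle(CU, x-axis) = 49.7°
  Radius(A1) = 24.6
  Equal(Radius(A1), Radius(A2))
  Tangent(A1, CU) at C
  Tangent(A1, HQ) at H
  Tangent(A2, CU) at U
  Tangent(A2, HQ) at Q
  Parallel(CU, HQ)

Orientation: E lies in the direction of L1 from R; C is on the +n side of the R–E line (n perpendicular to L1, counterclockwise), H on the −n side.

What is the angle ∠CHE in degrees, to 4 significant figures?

68.20°

R is at the origin and E lies 61.5 along u from R, so E = 61.5·u = (39.78, 46.90). Tangency of A1 to both parallel lines with radius 24.6 puts C and H at R ± 24.6·n: C = (-18.76, 15.91), H = (18.76, -15.91). Then cos ∠CHE = HC·HE / (|HC||HE|), giving 68.20°.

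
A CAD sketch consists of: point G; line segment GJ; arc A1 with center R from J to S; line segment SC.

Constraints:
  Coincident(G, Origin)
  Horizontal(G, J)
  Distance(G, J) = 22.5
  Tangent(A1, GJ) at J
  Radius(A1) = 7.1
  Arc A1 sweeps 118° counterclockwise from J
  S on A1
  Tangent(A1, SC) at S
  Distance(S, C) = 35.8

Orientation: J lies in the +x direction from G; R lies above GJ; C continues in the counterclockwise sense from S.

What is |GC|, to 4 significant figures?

43.71

G is at the origin; GJ is horizontal with |GJ| = 22.5 and J on the +x side, so J = (22.50, 0.000). Tangency of A1 to GJ means the radius RJ is perpendicular to GJ, so R = J + (0, 7.1) = (22.50, 7.100). On A1, J sits at bearing -90° from R; a 118° counterclockwise sweep puts S at bearing 28°, so S = R + 7.1·(cos 28°, sin 28°) = (28.77, 10.43). Tangency of A1 to SC means the radius RS is perpendicular to SC, so SC runs along (−sin 28°, cos 28°); with |SC| = 35.8, C = (11.96, 42.04). Then |GC| = |C − G| = 43.71.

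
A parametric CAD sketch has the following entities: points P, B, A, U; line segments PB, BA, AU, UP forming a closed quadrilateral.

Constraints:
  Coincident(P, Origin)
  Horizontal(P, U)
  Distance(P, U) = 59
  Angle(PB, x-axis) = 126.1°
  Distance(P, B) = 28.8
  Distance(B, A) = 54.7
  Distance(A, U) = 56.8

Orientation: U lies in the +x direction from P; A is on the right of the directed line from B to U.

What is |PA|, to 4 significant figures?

26.60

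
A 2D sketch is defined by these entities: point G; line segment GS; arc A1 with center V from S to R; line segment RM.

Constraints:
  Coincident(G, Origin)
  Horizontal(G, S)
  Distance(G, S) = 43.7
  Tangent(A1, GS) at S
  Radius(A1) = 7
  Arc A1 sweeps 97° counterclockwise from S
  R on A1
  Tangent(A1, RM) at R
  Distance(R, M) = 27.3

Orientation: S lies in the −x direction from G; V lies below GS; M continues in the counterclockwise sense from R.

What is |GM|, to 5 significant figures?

58.828

G is at the origin; G and S share the same y with |GS| = 43.7 and S on the −x side, so S = (-43.700, 0.0000). Since A1 is tangent to GS there, VS ⟂ GS, so V = S + (0, -7) = (-43.700, -7.0000). On A1, S sits at bearing 90° from V; a 97° counterclockwise sweep puts R at bearing 187°, so R = V + 7.0·(cos 187°, sin 187°) = (-50.648, -7.8531). Since A1 is tangent to RM there, VR ⟂ RM, so RM runs along (−sin 187°, cos 187°); with |RM| = 27.3, M = (-47.321, -34.950). Then |GM| = |M − G| = 58.828.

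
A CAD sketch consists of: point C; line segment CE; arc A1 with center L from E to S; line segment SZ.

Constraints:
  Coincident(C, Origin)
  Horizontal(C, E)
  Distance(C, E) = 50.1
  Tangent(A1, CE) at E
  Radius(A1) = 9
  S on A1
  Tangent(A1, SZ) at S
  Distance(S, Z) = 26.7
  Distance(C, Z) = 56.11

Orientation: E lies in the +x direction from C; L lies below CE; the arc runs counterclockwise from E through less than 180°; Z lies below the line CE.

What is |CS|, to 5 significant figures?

42.221

C is at the origin; CE is horizontal with |CE| = 50.1 and E on the +x side, so E = (50.100, 0.0000). Since A1 is tangent to CE there, LE ⟂ CE, so L = E + (0, -9) = (50.100, -9.0000). Since LS ⟂ SZ (tangency), |LZ| = √(9.0² + 26.7²) = 28.176 regardless of where S sits on A1. So Z lies on both circle(C, 56.11) and circle(L, 28.176); the below-CE intersection is Z = (42.848, -36.227). S is the foot of the tangent from Z: S = (41.119, -9.5828).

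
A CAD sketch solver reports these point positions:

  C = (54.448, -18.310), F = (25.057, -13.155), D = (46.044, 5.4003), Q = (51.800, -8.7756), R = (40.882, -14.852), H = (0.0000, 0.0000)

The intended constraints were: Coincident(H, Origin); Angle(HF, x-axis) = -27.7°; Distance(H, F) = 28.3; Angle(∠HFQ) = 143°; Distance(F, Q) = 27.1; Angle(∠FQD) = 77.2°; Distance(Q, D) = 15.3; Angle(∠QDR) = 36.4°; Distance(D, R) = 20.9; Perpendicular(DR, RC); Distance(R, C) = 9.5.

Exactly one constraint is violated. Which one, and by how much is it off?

Distance(R, C) = 9.5 — off by 4.50.

H = (0.00, 0.00) ✓; HF at -27.70° ✓; |HF| = 28.30 ✓; ∠HFQ = 143.0° ✓; |FQ| = 27.10 ✓; ∠FQD = 77.20° ✓; |QD| = 15.30 ✓; ∠QDR = 36.40° ✓; |DR| = 20.90 ✓; ∠(DR, RC) = 90.00° ✓; |RC| = 14.00 ✗.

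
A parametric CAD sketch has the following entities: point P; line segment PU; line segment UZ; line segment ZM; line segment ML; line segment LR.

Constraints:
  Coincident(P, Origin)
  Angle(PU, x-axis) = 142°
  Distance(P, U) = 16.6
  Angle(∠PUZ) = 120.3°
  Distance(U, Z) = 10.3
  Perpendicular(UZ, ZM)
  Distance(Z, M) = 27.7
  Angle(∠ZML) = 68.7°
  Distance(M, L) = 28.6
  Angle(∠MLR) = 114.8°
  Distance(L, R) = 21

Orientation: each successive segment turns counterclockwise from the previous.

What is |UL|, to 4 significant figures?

23.81

P is at the origin; PU runs at 142.0° with length 16.6, so U = (-13.08, 10.22). ∠PUZ = 120.3° gives UZ at -158.3° from the x-axis; with |UZ| = 10.3, Z = (-22.65, 6.412). UZ is perpendicular to ZM, so ZM runs at -68.30°; with |ZM| = 27.7, M = (-12.41, -19.33). ∠ZML = 68.7° gives ML at 43.00° from the x-axis; with |ML| = 28.6, L = (8.508, 0.1798). Then |UL| = |L − U| = 23.81.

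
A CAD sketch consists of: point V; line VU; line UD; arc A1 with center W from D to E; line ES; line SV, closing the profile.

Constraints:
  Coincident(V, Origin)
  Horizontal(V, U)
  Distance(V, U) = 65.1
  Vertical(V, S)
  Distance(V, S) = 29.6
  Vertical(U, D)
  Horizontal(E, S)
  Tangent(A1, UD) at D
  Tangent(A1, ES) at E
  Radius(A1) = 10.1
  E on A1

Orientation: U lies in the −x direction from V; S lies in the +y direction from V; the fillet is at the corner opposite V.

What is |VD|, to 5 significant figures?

67.958

V is at the origin; V and U share the same y with |VU| = 65.1 and U on the −x side, so U = (-65.100, 0.0000). V and S share the same x with |VS| = 29.6 and S on the +y side, so S = (0.0000, 29.600). The virtual corner opposite V is at (-65.100, 29.600). Tangency of A1 to UD means the radius WD is perpendicular to UD and A1 meets ES tangentially, so WE is at right angles to ES, with radius 10.1, so the center W sits 10.1 in from both sides at W = (-55.000, 19.500). That places the tangent points at D = (-65.100, 19.500) on UD and E = (-55.000, 29.600) on ES. Then |VD| = |D − V| = 67.958.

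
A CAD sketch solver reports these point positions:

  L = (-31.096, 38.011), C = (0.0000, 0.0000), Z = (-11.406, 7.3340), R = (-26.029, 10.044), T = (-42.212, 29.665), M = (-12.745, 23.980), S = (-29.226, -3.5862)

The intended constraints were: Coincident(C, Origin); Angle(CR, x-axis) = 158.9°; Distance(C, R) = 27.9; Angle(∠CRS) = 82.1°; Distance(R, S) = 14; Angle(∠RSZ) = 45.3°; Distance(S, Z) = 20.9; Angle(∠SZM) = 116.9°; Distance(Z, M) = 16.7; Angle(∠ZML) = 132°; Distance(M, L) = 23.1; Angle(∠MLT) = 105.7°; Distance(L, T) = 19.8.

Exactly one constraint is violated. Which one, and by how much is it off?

Distance(L, T) = 19.8 — off by 5.90.

C = (0.00, 0.00) ✓; CR at 158.9° ✓; |CR| = 27.90 ✓; ∠CRS = 82.10° ✓; |RS| = 14.00 ✓; ∠RSZ = 45.30° ✓; |SZ| = 20.90 ✓; ∠SZM = 116.9° ✓; |ZM| = 16.70 ✓; ∠ZML = 132.0° ✓; |ML| = 23.10 ✓; ∠MLT = 105.7° ✓; |LT| = 13.90 ✗.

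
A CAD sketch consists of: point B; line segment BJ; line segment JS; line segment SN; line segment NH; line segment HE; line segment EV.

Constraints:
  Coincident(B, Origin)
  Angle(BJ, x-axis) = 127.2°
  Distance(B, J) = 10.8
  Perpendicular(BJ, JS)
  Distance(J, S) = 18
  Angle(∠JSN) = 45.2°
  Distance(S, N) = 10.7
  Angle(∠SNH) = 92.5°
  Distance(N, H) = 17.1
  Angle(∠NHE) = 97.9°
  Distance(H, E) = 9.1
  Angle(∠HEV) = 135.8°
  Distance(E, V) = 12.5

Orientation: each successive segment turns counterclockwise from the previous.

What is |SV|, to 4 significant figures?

14.17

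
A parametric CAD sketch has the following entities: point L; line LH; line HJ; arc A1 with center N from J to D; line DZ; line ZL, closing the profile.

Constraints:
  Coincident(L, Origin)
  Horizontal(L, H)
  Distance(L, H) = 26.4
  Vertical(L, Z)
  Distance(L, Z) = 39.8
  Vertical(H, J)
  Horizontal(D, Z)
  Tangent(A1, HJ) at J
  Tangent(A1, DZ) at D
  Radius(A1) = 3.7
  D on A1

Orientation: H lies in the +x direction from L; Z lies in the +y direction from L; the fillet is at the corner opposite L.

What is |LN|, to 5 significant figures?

42.644

L is at the origin; LH is horizontal with |LH| = 26.4 and H on the +x side, so H = (26.400, 0.0000). LZ is vertical with |LZ| = 39.8 and Z on the +y side, so Z = (0.0000, 39.800). The virtual corner opposite L is at (26.400, 39.800). The tangent condition forces NJ to be normal to HJ and tangency of A1 to DZ means the radius ND is perpendicular to DZ, with radius 3.7, so the center N sits 3.7 in from both sides at N = (22.700, 36.100). Then |LN| = |N − L| = 42.644.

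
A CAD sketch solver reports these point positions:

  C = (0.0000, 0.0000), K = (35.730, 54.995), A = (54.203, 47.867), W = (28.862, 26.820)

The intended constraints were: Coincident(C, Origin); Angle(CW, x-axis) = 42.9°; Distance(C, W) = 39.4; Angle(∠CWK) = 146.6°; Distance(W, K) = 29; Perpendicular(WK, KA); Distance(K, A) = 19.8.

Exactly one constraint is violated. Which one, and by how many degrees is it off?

Perpendicular(WK, KA) — off by 7.40°.

C = (0.00, 0.00) ✓; CW at 42.90° ✓; |CW| = 39.40 ✓; ∠CWK = 146.6° ✓; |WK| = 29.00 ✓; ∠(WK, KA) = 97.40° ✗; |KA| = 19.80 ✓.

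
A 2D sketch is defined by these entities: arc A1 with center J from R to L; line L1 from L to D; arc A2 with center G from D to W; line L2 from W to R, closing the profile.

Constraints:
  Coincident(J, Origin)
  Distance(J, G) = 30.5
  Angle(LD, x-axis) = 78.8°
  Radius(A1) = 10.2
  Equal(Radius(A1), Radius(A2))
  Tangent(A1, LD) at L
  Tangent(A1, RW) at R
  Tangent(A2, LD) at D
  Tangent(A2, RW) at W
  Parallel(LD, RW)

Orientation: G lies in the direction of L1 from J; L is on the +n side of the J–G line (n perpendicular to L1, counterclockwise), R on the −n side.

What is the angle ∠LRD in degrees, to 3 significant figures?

56.2°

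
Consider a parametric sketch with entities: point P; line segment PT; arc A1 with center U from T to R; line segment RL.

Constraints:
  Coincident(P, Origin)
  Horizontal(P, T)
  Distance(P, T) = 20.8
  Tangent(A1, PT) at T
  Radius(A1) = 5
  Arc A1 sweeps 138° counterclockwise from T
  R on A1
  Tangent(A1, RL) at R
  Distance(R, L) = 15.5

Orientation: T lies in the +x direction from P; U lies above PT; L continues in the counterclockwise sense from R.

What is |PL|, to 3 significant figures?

22.9

P is at the origin; PT is horizontal with |PT| = 20.8 and T on the +x side, so T = (20.8, 0.00). The tangent condition forces UT to be normal to PT, so U = T + (0, 5) = (20.8, 5.00). On A1, T sits at bearing -90° from U; a 138° counterclockwise sweep puts R at bearing 48°, so R = U + 5.0·(cos 48°, sin 48°) = (24.1, 8.72). Since A1 is tangent to RL there, UR ⟂ RL, so RL runs along (−sin 48°, cos 48°); with |RL| = 15.5, L = (12.6, 19.1). Then |PL| = |L − P| = 22.9.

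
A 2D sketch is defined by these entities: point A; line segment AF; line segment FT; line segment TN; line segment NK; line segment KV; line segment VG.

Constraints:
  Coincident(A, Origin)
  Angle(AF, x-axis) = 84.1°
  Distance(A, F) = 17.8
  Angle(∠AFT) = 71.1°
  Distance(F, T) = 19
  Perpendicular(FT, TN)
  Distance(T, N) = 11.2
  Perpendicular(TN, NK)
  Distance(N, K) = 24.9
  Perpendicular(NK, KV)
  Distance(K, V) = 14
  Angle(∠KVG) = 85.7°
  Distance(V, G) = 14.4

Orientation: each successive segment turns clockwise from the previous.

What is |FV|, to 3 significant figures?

6.53

A is at the origin; AF runs at 84.1° with length 17.8, so F = (1.83, 17.7). ∠AFT = 71.1° gives FT at -24.8° from the x-axis; with |FT| = 19.0, T = (19.1, 9.74). FT is perpendicular to TN, so TN runs at -115°; with |TN| = 11.2, N = (14.4, -0.431). TN ⟂ NK, so NK runs at 155°; with |NK| = 24.9, K = (-8.22, 10.0). NK is perpendicular to KV, so KV runs at 65.2°; with |KV| = 14.0, V = (-2.35, 22.7). Then |FV| = |V − F| = 6.53.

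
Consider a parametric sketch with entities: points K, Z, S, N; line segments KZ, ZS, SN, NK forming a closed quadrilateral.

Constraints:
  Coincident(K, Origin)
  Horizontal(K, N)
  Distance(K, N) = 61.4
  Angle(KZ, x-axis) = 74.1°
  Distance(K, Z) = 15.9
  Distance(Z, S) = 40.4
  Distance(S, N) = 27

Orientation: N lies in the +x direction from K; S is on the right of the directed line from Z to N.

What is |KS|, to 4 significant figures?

37.42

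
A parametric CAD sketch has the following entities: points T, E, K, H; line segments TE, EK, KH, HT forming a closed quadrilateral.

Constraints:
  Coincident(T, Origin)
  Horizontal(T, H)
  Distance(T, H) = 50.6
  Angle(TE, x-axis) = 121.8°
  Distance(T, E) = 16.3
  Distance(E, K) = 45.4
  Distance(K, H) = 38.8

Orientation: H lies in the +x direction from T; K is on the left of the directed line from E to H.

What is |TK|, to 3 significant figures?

46.8

Checks: |EK| = 45.40 ✓; |KH| = 38.80 ✓.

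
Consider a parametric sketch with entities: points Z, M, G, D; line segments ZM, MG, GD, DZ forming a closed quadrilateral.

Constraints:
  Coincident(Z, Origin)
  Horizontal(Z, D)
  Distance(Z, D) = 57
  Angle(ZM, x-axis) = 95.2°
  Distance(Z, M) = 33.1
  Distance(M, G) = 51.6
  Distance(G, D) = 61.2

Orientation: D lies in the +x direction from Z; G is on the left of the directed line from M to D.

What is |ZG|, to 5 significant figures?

72.253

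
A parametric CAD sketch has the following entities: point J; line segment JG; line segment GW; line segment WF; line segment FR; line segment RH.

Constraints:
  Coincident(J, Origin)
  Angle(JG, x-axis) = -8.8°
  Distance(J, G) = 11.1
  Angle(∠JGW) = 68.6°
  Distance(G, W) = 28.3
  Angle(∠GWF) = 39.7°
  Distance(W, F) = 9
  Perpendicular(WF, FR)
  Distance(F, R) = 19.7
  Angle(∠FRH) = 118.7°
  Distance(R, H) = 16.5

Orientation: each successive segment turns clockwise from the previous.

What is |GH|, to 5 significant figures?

28.871

J is at the origin; JG runs at -8.8° with length 11.1, so G = (10.969, -1.6981). ∠JGW = 68.6° gives GW at -120.20° from the x-axis; with |GW| = 28.3, W = (-3.2661, -26.157). ∠GWF = 39.7° gives WF at 99.500° from the x-axis; with |WF| = 9.0, F = (-4.7516, -17.281). WF ⟂ FR, so FR runs at 9.5000°; with |FR| = 19.7, R = (14.678, -14.029). ∠FRH = 118.7° gives RH at -51.800° from the x-axis; with |RH| = 16.5, H = (24.882, -26.996). Then |GH| = |H − G| = 28.871.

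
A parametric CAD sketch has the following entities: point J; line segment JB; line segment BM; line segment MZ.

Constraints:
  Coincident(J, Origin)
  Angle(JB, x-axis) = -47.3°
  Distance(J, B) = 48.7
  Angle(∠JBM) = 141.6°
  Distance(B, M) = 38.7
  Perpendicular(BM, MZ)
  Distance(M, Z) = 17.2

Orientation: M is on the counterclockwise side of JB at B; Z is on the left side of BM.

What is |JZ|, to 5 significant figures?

77.966

J is at the origin; JB runs at -47.3° with length 48.7, so B = 48.7·(cos -47.3°, sin -47.3°) = (33.026, -35.790). ∠JBM = 141.6°, so BM runs at -47.3° + (180° − 141.6°) = -8.9000° from the x-axis; with |BM| = 38.7, M = B + 38.7·(cos -8.9000°, sin -8.9000°) = (71.260, -41.778). BM ⟂ MZ; with |MZ| = 17.2 on the left of BM, Z = M + 17.2·(0.15471, 0.98796) = (73.921, -24.785). Then |JZ| = |Z − J| = 77.966.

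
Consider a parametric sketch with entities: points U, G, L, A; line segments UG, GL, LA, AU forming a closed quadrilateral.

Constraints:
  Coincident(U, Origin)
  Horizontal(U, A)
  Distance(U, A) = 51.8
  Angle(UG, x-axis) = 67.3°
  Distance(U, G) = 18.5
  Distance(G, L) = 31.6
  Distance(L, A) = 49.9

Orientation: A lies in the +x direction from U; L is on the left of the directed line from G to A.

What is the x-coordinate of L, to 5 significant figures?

25.783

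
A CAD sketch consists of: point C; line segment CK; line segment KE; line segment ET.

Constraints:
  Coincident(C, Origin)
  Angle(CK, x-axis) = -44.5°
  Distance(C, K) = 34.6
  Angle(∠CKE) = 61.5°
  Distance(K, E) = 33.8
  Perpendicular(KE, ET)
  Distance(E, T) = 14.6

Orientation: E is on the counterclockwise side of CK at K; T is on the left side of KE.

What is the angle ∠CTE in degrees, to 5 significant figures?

132.43°

C is at the origin; CK runs at -44.5° with length 34.6, so K = 34.6·(cos -44.5°, sin -44.5°) = (24.678, -24.251). ∠CKE = 61.5°, so KE runs at -44.5° + (180° − 61.5°) = 74.000° from the x-axis; with |KE| = 33.8, E = K + 33.8·(cos 74.000°, sin 74.000°) = (33.995, 8.2392). KE is perpendicular to ET; with |ET| = 14.6 on the left of KE, T = E + 14.6·(-0.96126, 0.27564) = (19.961, 12.263). Then cos ∠CTE = TC·TE / (|TC||TE|), giving 132.43°.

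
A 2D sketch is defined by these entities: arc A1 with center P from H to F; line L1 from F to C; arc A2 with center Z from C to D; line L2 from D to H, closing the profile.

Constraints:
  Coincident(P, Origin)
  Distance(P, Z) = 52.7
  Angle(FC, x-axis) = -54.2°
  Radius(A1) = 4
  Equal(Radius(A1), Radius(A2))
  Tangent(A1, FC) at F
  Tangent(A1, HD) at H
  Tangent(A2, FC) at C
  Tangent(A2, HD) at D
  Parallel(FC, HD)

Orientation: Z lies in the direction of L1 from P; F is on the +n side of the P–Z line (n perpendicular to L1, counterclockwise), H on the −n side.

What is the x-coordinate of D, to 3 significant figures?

27.6

Tangency of A1 to both parallel lines with radius 4.0 puts F and H at P ± 4.0·n: F = (3.24, 2.34), H = (-3.24, -2.34). Equal radii place C and D the same way about Z: C = Z + 4.0·n = (34.1, -40.4), D = Z − 4.0·n = (27.6, -45.1). So D.x = 27.6.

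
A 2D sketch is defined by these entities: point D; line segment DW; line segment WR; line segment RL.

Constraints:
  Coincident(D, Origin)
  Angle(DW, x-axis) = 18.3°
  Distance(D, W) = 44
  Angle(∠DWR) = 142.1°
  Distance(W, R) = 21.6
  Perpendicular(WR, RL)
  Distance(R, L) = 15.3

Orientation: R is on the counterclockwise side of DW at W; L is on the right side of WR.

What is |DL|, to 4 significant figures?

70.45

D is at the origin; DW runs at 18.3° with length 44.0, so W = 44.0·(cos 18.3°, sin 18.3°) = (41.77, 13.82). ∠DWR = 142.1°, so WR runs at 18.3° + (180° − 142.1°) = 56.20° from the x-axis; with |WR| = 21.6, R = W + 21.6·(cos 56.20°, sin 56.20°) = (53.79, 31.76). The perpendicularity gives RL at right angles to WR; with |RL| = 15.3 on the right of WR, L = R + 15.3·(0.8310, -0.5563) = (66.50, 23.25). Then |DL| = |L − D| = 70.45.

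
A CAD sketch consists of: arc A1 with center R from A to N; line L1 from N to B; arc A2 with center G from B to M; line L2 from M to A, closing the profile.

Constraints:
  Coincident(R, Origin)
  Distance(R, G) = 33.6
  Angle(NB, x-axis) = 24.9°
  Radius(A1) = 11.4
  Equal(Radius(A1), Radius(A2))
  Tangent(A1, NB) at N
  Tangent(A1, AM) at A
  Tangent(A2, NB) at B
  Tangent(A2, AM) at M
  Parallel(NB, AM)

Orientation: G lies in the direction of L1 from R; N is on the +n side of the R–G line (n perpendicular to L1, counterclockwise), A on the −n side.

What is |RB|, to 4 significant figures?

35.48

Tangency of A1 to both parallel lines with radius 11.4 puts N and A at R ± 11.4·n: N = (-4.800, 10.34), A = (4.800, -10.34). Equal radii place B and M the same way about G: B = G + 11.4·n = (25.68, 24.49), M = G − 11.4·n = (35.28, 3.807). Then |RB| = |B − R| = 35.48.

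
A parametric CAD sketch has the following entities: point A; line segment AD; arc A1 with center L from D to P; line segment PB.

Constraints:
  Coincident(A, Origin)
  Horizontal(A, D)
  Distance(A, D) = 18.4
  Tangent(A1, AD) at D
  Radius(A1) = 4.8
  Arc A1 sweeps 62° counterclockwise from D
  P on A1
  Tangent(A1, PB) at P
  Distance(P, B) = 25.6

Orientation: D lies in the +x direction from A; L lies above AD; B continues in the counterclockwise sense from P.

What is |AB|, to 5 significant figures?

42.821

A is at the origin; AD is horizontal with |AD| = 18.4 and D on the +x side, so D = (18.400, 0.0000). Tangency of A1 to AD means the radius LD is perpendicular to AD, so L = D + (0, 4.8) = (18.400, 4.8000). On A1, D sits at bearing -90° from L; a 62° counterclockwise sweep puts P at bearing -28°, so P = L + 4.8·(cos -28°, sin -28°) = (22.638, 2.5465). Tangency of A1 to PB means the radius LP is perpendicular to PB, so PB runs along (−sin -28°, cos -28°); with |PB| = 25.6, B = (34.657, 25.150). Then |AB| = |B − A| = 42.821.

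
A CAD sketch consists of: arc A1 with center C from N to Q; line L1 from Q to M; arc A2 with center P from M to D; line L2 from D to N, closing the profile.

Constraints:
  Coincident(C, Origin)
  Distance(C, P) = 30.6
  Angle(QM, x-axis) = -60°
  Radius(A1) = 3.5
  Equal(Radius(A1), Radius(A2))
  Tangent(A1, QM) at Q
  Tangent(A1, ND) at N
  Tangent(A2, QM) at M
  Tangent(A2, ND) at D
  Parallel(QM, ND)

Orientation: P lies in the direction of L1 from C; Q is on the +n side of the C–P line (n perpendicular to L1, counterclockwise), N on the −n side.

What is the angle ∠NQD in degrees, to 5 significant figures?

77.115°

Tangency of A1 to both parallel lines with radius 3.5 puts Q and N at C ± 3.5·n: Q = (3.0311, 1.7500), N = (-3.0311, -1.7500). Equal radii place M and D the same way about P: M = P + 3.5·n = (18.331, -24.750), D = P − 3.5·n = (12.269, -28.250). Then cos ∠NQD = QN·QD / (|QN||QD|), giving 77.115°.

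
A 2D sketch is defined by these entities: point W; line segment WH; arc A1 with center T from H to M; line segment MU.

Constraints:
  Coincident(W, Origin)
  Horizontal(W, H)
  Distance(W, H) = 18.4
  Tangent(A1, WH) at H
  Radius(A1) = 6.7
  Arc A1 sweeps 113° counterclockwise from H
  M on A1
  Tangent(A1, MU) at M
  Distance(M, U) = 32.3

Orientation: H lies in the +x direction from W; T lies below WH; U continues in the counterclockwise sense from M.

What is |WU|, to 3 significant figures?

46.3

W is at the origin; W and H share the same y with |WH| = 18.4 and H on the +x side, so H = (18.4, 0.00). Since A1 is tangent to WH there, TH ⟂ WH, so T = H + (0, -6.7) = (18.4, -6.70). On A1, H sits at bearing 90° from T; a 113° counterclockwise sweep puts M at bearing 203°, so M = T + 6.7·(cos 203°, sin 203°) = (12.2, -9.32). The tangent condition forces TM to be normal to MU, so MU runs along (−sin 203°, cos 203°); with |MU| = 32.3, U = (24.9, -39.1). Then |WU| = |U − W| = 46.3.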